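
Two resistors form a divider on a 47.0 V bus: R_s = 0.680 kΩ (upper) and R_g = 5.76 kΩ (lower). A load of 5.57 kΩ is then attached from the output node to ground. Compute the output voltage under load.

V_out ≈ 37.9 V

The load sits in parallel with R_g: R_g‖R_L = (5760 × 5570) / (5760 + 5570) = 2832 Ω.
V_out = 47.0 × 2832 / (680 + 2832) = 47.0 × 2832/3512 = 37.9 V.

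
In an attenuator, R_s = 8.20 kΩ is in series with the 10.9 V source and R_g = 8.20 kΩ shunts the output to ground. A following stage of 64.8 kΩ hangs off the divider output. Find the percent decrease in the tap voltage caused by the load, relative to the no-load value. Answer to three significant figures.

The divider's output (Thévenin) resistance is R_s‖R_g = 4.100 kΩ.
Fractional drop under load = R_th/(R_th + R_L) = 4.100 / (4.100 + 64.8) = 0.05951.
So the output falls by 5.95 %.

5.95 %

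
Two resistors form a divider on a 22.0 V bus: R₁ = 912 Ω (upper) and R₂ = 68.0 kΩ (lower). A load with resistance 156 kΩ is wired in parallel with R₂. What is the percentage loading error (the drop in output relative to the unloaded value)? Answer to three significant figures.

0.574 %

The divider's output (Thévenin) resistance is R₁‖R₂ = 899.9 Ω.
Fractional drop under load = R_th/(R_th + R_L) = 899.9 / (899.9 + 156000) = 0.005736.
So the output falls by 0.574 %.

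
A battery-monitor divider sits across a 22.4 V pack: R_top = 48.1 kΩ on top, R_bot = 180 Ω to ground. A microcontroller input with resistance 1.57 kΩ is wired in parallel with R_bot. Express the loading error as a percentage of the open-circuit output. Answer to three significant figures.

Unloaded V = 22.4 × 180/48280 = 0.083513 V.
Loaded: R_bot‖R_L = 161.5 Ω, giving V = 22.4 × 161.5/48260 = 0.074952 V.
Drop = (0.083513 − 0.074952) / 0.083513 = 10.3 %.

10.3 %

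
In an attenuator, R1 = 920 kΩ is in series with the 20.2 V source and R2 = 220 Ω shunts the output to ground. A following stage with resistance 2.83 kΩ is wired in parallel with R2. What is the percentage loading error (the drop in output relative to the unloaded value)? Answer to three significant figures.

The divider's output (Thévenin) resistance is R1‖R2 = 219.9 Ω.
Fractional drop under load = R_th/(R_th + R_L) = 219.9 / (219.9 + 2830) = 0.07212.
So the output falls by 7.21 %.

7.21 %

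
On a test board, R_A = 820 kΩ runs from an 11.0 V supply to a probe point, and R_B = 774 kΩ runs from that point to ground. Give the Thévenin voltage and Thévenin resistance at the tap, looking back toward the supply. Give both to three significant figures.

V_th is the open-circuit tap voltage: 11.0 × 774/(820 + 774) = 5.34 V.
With the supply zeroed, R_A and R_B appear in parallel from the tap: R_th = R_A‖R_B = (820 × 774)/1594 = 398 kΩ.

V_th = 5.34 V, R_th = 398 kΩ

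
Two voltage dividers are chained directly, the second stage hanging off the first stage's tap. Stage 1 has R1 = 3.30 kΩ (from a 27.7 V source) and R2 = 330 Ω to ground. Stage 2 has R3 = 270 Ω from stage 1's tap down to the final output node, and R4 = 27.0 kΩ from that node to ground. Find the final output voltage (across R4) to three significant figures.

V_out ≈ 2.47 V

Stage 2 presents R3+R4 = 27270 Ω as a load on stage 1's tap.
Stage 1's lower leg becomes R2‖(R3+R4) = 326.1 Ω, so V_mid = 27.7 × 326.1/3626 = 2.491 V.
Stage 2 is itself unloaded: V_out = V_mid × R4/(R3+R4) = 2.491 × 27000/27270 = 2.47 V.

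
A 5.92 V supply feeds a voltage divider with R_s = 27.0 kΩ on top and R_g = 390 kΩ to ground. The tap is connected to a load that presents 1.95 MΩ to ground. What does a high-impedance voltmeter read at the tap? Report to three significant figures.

V_out ≈ 5.47 V

The load sits in parallel with R_g: R_g‖R_L = (390 × 1950) / (390 + 1950) = 325.0 kΩ.
V_out = 5.92 × 325.0 / (27.0 + 325.0) = 5.92 × 325.0/352.0 = 5.47 V.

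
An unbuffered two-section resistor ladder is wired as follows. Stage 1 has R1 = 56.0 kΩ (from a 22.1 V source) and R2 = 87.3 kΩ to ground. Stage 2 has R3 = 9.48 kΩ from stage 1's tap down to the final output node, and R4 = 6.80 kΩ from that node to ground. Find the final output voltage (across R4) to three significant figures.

Stage 2 presents R3+R4 = 16.28 kΩ as a load on stage 1's tap.
Stage 1's lower leg becomes R2‖(R3+R4) = 13.72 kΩ, so V_mid = 22.1 × 13.72/69.72 = 4.349 V.
Stage 2 is itself unloaded: V_out = V_mid × R4/(R3+R4) = 4.349 × 6.80/16.28 = 1.82 V.

V_out ≈ 1.82 V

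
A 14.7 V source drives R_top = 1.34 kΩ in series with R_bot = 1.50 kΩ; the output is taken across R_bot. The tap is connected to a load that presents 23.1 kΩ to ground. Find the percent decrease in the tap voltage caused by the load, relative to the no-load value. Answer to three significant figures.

The divider's output (Thévenin) resistance is R_top‖R_bot = 0.7077 kΩ.
Fractional drop under load = R_th/(R_th + R_L) = 0.7077 / (0.7077 + 23.1) = 0.02973.
So the output falls by 2.97 %.

2.97 %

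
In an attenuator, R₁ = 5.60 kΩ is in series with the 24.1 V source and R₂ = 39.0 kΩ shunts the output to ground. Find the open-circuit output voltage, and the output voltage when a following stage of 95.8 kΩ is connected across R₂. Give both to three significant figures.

Open-circuit: V = 24.1 × 39.0/(5.60 + 39.0) = 21.1 V.
With the load, R₂ becomes R₂‖R_L = 27.72 kΩ, so V = 24.1 × 27.72/33.32 = 20.0 V.

Unloaded: 21.1 V; loaded: 20.0 V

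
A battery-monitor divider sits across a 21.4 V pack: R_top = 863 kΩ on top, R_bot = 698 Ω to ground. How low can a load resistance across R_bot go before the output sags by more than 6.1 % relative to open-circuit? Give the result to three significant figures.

Output resistance R_th = R_top‖R_bot = (863000 × 698)/863700 = 697.4 Ω.
The fractional drop is R_th/(R_th + R_L); requiring this ≤ 0.0610 gives R_L ≥ R_th(1/0.0610 − 1) = 697.4 × 15.39 = 10.7 kΩ.

R_L(min) ≈ 10.7 kΩ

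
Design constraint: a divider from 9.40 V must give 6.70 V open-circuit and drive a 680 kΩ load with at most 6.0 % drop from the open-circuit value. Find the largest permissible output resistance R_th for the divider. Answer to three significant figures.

R_th ≤ 43.4 kΩ

Loading drop = R_th/(R_th + R_L) ≤ 0.0600, so R_th ≤ R_L · ε/(1−ε) = 680 kΩ × 0.0600/0.9400 = 43.4 kΩ.
(Any R1, R2 with R2/(R1+R2) = 0.713 and R1‖R2 ≤ 43.4 kΩ will meet the spec.)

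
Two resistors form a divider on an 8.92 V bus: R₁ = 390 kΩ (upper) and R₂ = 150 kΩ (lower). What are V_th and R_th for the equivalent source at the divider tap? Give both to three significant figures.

V_th = 2.48 V, R_th = 108 kΩ

V_th is the open-circuit tap voltage: 8.92 × 150/(390 + 150) = 2.48 V.
With the supply zeroed, R₁ and R₂ appear in parallel from the tap: R_th = R₁‖R₂ = (390 × 150)/540.0 = 108 kΩ.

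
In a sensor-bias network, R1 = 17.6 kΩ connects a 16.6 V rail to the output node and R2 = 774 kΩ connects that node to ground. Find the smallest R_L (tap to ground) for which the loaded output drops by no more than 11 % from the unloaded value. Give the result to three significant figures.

R_L(min) ≈ 139 kΩ

Output resistance R_th = R1‖R2 = (17.6 × 774)/791.6 = 17.21 kΩ.
The fractional drop is R_th/(R_th + R_L); requiring this ≤ 0.110 gives R_L ≥ R_th(1/0.110 − 1) = 17.21 × 8.091 = 139 kΩ.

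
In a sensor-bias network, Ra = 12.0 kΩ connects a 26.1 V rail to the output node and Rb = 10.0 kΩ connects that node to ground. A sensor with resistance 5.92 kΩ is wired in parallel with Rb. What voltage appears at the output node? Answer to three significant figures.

V_out ≈ 6.17 V

The load sits in parallel with Rb: Rb‖R_L = (10.0 × 5.92) / (10.0 + 5.92) = 3.719 kΩ.
V_out = 26.1 × 3.719 / (12.0 + 3.719) = 26.1 × 3.719/15.72 = 6.17 V.
(Unloaded it would have been 11.9 V.)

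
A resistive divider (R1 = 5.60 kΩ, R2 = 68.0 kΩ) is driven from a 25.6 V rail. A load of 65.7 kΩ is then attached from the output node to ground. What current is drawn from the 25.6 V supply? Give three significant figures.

I ≈ 0.656 mA

R2‖R_L = 33.42 kΩ, so the source sees R1 + R2‖R_L = 39.02 kΩ.
I = 25.6 V / 39.02 kΩ = 0.656 mA.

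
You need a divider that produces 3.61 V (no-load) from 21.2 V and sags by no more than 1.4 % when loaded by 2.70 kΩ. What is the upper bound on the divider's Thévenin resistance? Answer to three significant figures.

R_th ≤ 38.3 Ω

Loading drop = R_th/(R_th + R_L) ≤ 0.0140, so R_th ≤ R_L · ε/(1−ε) = 2.70 kΩ × 0.0140/0.9860 = 38.3 Ω.
(Any R1, R2 with R2/(R1+R2) = 0.170 and R1‖R2 ≤ 38.3 Ω will meet the spec.)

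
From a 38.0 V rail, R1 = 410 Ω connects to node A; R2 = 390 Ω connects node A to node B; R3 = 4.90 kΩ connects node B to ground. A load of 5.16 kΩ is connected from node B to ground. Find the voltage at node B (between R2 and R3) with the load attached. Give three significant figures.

At node B, R3 is in parallel with the load: R3‖R_L = 2513 Ω.
Below node A the resistance is R2 + (R3‖R_L) = 2903 Ω, so V_A = 38.0 × 2903/3313 = 33.30 V.
Then V_B = V_A × (R3‖R_L)/(R2 + R3‖R_L) = 33.30 × 2513/2903 = 28.8 V.

V ≈ 28.8 V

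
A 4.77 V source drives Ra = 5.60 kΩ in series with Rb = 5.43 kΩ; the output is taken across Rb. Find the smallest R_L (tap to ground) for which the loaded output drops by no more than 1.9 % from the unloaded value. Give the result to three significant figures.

Output resistance R_th = Ra‖Rb = (5.60 × 5.43)/11.03 = 2.757 kΩ.
The fractional drop is R_th/(R_th + R_L); requiring this ≤ 0.0190 gives R_L ≥ R_th(1/0.0190 − 1) = 2.757 × 51.63 = 142 kΩ.

R_L(min) ≈ 142 kΩ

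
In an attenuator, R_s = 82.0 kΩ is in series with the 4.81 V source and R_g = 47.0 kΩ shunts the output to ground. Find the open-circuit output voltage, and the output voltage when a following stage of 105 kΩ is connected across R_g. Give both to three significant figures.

Open-circuit: V = 4.81 × 47.0/(82.0 + 47.0) = 1.75 V.
With the load, R_g becomes R_g‖R_L = 32.47 kΩ, so V = 4.81 × 32.47/114.5 = 1.36 V.

Unloaded: 1.75 V; loaded: 1.36 V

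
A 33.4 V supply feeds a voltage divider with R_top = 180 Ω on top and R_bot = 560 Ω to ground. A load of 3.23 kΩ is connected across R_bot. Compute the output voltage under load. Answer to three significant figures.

The load sits in parallel with R_bot: R_bot‖R_L = (560 × 3230) / (560 + 3230) = 477.3 Ω.
V_out = 33.4 × 477.3 / (180 + 477.3) = 33.4 × 477.3/657.3 = 24.3 V.
(Unloaded it would have been 25.3 V.)

V_out ≈ 24.3 V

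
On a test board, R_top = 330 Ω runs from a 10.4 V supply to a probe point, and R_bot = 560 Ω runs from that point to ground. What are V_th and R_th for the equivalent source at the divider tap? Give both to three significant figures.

V_th = 6.54 V, R_th = 208 Ω

V_th is the open-circuit tap voltage: 10.4 × 560/(330 + 560) = 6.54 V.
With the supply zeroed, R_top and R_bot appear in parallel from the tap: R_th = R_top‖R_bot = (330 × 560)/890.0 = 208 Ω.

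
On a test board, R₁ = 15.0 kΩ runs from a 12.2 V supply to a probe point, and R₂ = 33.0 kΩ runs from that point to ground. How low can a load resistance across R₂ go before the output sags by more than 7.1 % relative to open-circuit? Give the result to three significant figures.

R_L(min) ≈ 135 kΩ

Output resistance R_th = R₁‖R₂ = (15.0 × 33.0)/48.00 = 10.31 kΩ.
The fractional drop is R_th/(R_th + R_L); requiring this ≤ 0.0710 gives R_L ≥ R_th(1/0.0710 − 1) = 10.31 × 13.08 = 135 kΩ.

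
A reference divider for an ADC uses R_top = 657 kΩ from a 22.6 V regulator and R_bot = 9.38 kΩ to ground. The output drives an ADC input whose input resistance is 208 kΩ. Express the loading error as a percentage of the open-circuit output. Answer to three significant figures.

4.26 %

The divider's output (Thévenin) resistance is R_top‖R_bot = 9.248 kΩ.
Fractional drop under load = R_th/(R_th + R_L) = 9.248 / (9.248 + 208) = 0.04257.
So the output falls by 4.26 %.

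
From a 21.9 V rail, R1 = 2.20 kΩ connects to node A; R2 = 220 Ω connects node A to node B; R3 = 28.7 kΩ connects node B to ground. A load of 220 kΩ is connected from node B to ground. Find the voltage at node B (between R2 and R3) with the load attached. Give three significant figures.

V ≈ 20.0 V

At node B, R3 is in parallel with the load: R3‖R_L = 25390 Ω.
Below node A the resistance is R2 + (R3‖R_L) = 25610 Ω, so V_A = 21.9 × 25610/27810 = 20.17 V.
Then V_B = V_A × (R3‖R_L)/(R2 + R3‖R_L) = 20.17 × 25390/25610 = 20.0 V.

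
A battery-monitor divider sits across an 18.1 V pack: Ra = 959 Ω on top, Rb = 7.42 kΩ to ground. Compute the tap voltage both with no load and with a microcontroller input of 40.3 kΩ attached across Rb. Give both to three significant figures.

Open-circuit: V = 18.1 × 7420/(959 + 7420) = 16.0 V.
With the load, Rb becomes Rb‖R_L = 6266 Ω, so V = 18.1 × 6266/7225 = 15.7 V.

Unloaded: 16.0 V; loaded: 15.7 V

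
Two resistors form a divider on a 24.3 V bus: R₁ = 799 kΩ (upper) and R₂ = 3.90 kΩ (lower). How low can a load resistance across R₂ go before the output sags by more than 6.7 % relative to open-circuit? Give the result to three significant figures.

R_L(min) ≈ 54.0 kΩ

Output resistance R_th = R₁‖R₂ = (799 × 3.90)/802.9 = 3.881 kΩ.
The fractional drop is R_th/(R_th + R_L); requiring this ≤ 0.0670 gives R_L ≥ R_th(1/0.0670 − 1) = 3.881 × 13.93 = 54.0 kΩ.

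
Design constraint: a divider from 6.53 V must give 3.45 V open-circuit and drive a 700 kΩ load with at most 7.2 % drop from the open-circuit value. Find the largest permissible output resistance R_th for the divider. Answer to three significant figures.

R_th ≤ 54.3 kΩ

Loading drop = R_th/(R_th + R_L) ≤ 0.0720, so R_th ≤ R_L · ε/(1−ε) = 700 kΩ × 0.0720/0.9280 = 54.3 kΩ.
(Any R1, R2 with R2/(R1+R2) = 0.528 and R1‖R2 ≤ 54.3 kΩ will meet the spec.)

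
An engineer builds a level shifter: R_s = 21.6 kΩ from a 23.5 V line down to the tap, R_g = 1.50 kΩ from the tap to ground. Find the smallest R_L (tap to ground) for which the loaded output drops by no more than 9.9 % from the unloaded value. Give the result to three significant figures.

R_L(min) ≈ 12.8 kΩ

Output resistance R_th = R_s‖R_g = (21.6 × 1.50)/23.10 = 1.403 kΩ.
The fractional drop is R_th/(R_th + R_L); requiring this ≤ 0.0990 gives R_L ≥ R_th(1/0.0990 − 1) = 1.403 × 9.101 = 12.8 kΩ.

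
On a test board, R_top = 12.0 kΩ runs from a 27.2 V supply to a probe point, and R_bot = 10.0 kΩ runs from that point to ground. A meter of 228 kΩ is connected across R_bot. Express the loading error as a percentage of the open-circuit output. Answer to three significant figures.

The divider's output (Thévenin) resistance is R_top‖R_bot = 5.455 kΩ.
Fractional drop under load = R_th/(R_th + R_L) = 5.455 / (5.455 + 228) = 0.02336.
So the output falls by 2.34 %.

2.34 %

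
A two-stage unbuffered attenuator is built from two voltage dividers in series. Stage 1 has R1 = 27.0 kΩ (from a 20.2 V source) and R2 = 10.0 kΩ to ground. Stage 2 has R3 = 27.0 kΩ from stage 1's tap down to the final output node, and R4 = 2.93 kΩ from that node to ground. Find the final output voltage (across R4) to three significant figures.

V_out ≈ 0.430 V

Stage 2 presents R3+R4 = 29.93 kΩ as a load on stage 1's tap.
Stage 1's lower leg becomes R2‖(R3+R4) = 7.496 kΩ, so V_mid = 20.2 × 7.496/34.50 = 4.389 V.
Stage 2 is itself unloaded: V_out = V_mid × R4/(R3+R4) = 4.389 × 2.93/29.93 = 0.430 V.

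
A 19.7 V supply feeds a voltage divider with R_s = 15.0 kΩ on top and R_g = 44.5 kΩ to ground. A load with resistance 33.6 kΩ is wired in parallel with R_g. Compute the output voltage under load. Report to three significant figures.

V_out ≈ 11.0 V

The load sits in parallel with R_g: R_g‖R_L = (44.5 × 33.6) / (44.5 + 33.6) = 19.14 kΩ.
V_out = 19.7 × 19.14 / (15.0 + 19.14) = 19.7 × 19.14/34.14 = 11.0 V.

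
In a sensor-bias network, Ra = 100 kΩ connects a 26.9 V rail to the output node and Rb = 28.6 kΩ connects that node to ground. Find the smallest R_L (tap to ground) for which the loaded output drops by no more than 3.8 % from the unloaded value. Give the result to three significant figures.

R_L(min) ≈ 563 kΩ

Output resistance R_th = Ra‖Rb = (100 × 28.6)/128.6 = 22.24 kΩ.
The fractional drop is R_th/(R_th + R_L); requiring this ≤ 0.0380 gives R_L ≥ R_th(1/0.0380 − 1) = 22.24 × 25.32 = 563 kΩ.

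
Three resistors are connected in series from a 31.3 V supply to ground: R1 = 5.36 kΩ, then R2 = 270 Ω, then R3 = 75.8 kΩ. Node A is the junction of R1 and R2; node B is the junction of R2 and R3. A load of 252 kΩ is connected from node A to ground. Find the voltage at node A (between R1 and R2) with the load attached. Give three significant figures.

V ≈ 28.7 V

Below node A the series string R2+R3 = 76070 Ω sits in parallel with the 252000 Ω load: 58430 Ω.
V_A = 31.3 × 58430/(5360 + 58430) = 28.7 V.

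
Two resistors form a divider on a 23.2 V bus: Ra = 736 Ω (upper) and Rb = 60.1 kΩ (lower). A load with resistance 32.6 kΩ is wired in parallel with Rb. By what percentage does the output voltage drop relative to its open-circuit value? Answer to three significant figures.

The divider's output (Thévenin) resistance is Ra‖Rb = 727.1 Ω.
Fractional drop under load = R_th/(R_th + R_L) = 727.1 / (727.1 + 32600) = 0.02182.
So the output falls by 2.18 %.

2.18 %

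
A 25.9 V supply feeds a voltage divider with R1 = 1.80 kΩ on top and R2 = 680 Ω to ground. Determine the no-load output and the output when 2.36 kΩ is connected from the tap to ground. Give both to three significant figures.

Unloaded: 7.10 V; loaded: 5.87 V

Open-circuit: V = 25.9 × 680/(1800 + 680) = 7.10 V.
With the load, R2 becomes R2‖R_L = 527.9 Ω, so V = 25.9 × 527.9/2328 = 5.87 V.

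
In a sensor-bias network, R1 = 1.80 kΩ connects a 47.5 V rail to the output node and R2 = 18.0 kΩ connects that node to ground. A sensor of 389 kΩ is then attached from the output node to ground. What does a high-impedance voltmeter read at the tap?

V_out ≈ 43.0 V

The load sits in parallel with R2: R2‖R_L = (18.0 × 389) / (18.0 + 389) = 17.20 kΩ.
V_out = 47.5 × 17.20 / (1.80 + 17.20) = 47.5 × 17.20/19.00 = 43.0 V.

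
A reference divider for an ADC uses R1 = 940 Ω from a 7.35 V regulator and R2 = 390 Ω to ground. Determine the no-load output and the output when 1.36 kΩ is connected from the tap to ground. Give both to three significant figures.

Open-circuit: V = 7.35 × 390/(940 + 390) = 2.16 V.
With the load, R2 becomes R2‖R_L = 303.1 Ω, so V = 7.35 × 303.1/1243 = 1.79 V.

Unloaded: 2.16 V; loaded: 1.79 V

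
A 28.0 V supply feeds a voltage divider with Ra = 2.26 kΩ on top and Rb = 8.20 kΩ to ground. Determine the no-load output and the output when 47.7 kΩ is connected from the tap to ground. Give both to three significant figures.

Unloaded: 22.0 V; loaded: 21.2 V

Open-circuit: V = 28.0 × 8.20/(2.26 + 8.20) = 22.0 V.
With the load, Rb becomes Rb‖R_L = 6.997 kΩ, so V = 28.0 × 6.997/9.257 = 21.2 V.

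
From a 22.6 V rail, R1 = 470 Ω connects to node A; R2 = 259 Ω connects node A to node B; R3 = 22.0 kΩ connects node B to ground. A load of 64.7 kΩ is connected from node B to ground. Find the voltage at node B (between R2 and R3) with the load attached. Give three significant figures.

V ≈ 21.6 V

At node B, R3 is in parallel with the load: R3‖R_L = 16420 Ω.
Below node A the resistance is R2 + (R3‖R_L) = 16680 Ω, so V_A = 22.6 × 16680/17150 = 21.98 V.
Then V_B = V_A × (R3‖R_L)/(R2 + R3‖R_L) = 21.98 × 16420/16680 = 21.6 V.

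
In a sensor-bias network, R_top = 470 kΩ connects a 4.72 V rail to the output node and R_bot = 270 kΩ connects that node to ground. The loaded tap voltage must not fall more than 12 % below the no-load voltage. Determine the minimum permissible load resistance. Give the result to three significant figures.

R_L(min) ≈ 1.26 MΩ

Output resistance R_th = R_top‖R_bot = (470 × 270)/740.0 = 171.5 kΩ.
The fractional drop is R_th/(R_th + R_L); requiring this ≤ 0.120 gives R_L ≥ R_th(1/0.120 − 1) = 171.5 × 7.333 = 1.26 MΩ.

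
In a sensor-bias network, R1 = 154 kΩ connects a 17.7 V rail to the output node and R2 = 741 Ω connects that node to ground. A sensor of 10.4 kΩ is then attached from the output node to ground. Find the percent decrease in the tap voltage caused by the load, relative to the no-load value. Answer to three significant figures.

The divider's output (Thévenin) resistance is R1‖R2 = 737.5 Ω.
Fractional drop under load = R_th/(R_th + R_L) = 737.5 / (737.5 + 10400) = 0.06621.
So the output falls by 6.62 %.

6.62 %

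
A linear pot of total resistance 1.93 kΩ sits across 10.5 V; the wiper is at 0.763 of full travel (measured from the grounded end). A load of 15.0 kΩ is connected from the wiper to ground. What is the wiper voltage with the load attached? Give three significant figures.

V ≈ 7.83 V

The wiper splits the pot into (1−α)R = 457.4 Ω above and αR = 1473 Ω below.
Lower section ‖ load = 1341 Ω.
V_wiper = 10.5 × 1341/(457.4 + 1341) = 7.83 V.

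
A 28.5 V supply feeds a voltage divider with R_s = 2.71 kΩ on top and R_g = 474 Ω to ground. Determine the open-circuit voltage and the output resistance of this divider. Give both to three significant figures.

V_th is the open-circuit tap voltage: 28.5 × 474/(2710 + 474) = 4.24 V.
With the supply zeroed, R_s and R_g appear in parallel from the tap: R_th = R_s‖R_g = (2710 × 474)/3184 = 403 Ω.

V_th = 4.24 V, R_th = 403 Ω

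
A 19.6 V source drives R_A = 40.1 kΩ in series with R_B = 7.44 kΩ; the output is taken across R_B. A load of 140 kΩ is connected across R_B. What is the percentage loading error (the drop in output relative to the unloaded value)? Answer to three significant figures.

The divider's output (Thévenin) resistance is R_A‖R_B = 6.276 kΩ.
Fractional drop under load = R_th/(R_th + R_L) = 6.276 / (6.276 + 140) = 0.04290.
So the output falls by 4.29 %.

4.29 %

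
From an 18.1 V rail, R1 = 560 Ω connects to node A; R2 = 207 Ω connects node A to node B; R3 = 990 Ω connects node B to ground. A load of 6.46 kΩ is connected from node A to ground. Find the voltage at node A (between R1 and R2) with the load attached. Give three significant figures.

Below node A the series string R2+R3 = 1197 Ω sits in parallel with the 6460 Ω load: 1010 Ω.
V_A = 18.1 × 1010/(560 + 1010) = 11.6 V.

V ≈ 11.6 V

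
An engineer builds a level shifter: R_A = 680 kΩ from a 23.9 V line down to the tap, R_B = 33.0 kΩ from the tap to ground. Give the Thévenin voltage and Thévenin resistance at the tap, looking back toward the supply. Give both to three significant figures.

V_th is the open-circuit tap voltage: 23.9 × 33.0/(680 + 33.0) = 1.11 V.
With the supply zeroed, R_A and R_B appear in parallel from the tap: R_th = R_A‖R_B = (680 × 33.0)/713.0 = 31.5 kΩ.

V_th = 1.11 V, R_th = 31.5 kΩ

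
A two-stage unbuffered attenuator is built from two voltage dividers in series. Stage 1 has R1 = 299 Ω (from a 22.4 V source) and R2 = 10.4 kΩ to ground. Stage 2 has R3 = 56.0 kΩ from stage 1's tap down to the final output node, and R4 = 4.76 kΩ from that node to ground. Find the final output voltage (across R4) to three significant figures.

Stage 2 presents R3+R4 = 60760 Ω as a load on stage 1's tap.
Stage 1's lower leg becomes R2‖(R3+R4) = 8880 Ω, so V_mid = 22.4 × 8880/9179 = 21.67 V.
Stage 2 is itself unloaded: V_out = V_mid × R4/(R3+R4) = 21.67 × 4760/60760 = 1.70 V.

V_out ≈ 1.70 V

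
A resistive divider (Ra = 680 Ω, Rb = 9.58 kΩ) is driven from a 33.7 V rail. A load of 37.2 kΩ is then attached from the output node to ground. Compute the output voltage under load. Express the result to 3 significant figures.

V_out ≈ 30.9 V

The load sits in parallel with Rb: Rb‖R_L = (9580 × 37200) / (9580 + 37200) = 7618 Ω.
V_out = 33.7 × 7618 / (680 + 7618) = 33.7 × 7618/8298 = 30.9 V.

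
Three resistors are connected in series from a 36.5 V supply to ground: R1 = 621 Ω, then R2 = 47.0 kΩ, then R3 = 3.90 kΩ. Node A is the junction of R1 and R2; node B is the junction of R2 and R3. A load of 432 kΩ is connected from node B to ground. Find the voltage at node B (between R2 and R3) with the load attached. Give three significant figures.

At node B, R3 is in parallel with the load: R3‖R_L = 3865 Ω.
Below node A the resistance is R2 + (R3‖R_L) = 50870 Ω, so V_A = 36.5 × 50870/51490 = 36.06 V.
Then V_B = V_A × (R3‖R_L)/(R2 + R3‖R_L) = 36.06 × 3865/50870 = 2.74 V.

V ≈ 2.74 V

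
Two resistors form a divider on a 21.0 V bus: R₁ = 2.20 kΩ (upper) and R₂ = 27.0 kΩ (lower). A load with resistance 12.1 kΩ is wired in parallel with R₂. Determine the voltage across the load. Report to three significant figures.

The load sits in parallel with R₂: R₂‖R_L = (27.0 × 12.1) / (27.0 + 12.1) = 8.355 kΩ.
V_out = 21.0 × 8.355 / (2.20 + 8.355) = 21.0 × 8.355/10.56 = 16.6 V.

V_out ≈ 16.6 V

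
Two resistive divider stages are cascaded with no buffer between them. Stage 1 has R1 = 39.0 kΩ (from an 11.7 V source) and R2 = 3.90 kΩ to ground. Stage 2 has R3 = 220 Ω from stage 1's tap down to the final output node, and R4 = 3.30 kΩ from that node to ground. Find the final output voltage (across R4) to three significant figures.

Stage 2 presents R3+R4 = 3520 Ω as a load on stage 1's tap.
Stage 1's lower leg becomes R2‖(R3+R4) = 1850 Ω, so V_mid = 11.7 × 1850/40850 = 0.5299 V.
Stage 2 is itself unloaded: V_out = V_mid × R4/(R3+R4) = 0.5299 × 3300/3520 = 0.497 V.

V_out ≈ 0.497 V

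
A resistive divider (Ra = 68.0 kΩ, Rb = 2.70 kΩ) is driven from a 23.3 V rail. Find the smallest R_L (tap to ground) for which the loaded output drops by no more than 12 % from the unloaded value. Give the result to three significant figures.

R_L(min) ≈ 19.0 kΩ

Output resistance R_th = Ra‖Rb = (68.0 × 2.70)/70.70 = 2.597 kΩ.
The fractional drop is R_th/(R_th + R_L); requiring this ≤ 0.120 gives R_L ≥ R_th(1/0.120 − 1) = 2.597 × 7.333 = 19.0 kΩ.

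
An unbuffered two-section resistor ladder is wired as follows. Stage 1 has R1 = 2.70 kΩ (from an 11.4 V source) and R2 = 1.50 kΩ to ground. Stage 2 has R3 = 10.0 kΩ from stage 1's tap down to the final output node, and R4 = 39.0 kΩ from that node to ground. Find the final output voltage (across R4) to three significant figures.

V_out ≈ 3.18 V

Stage 2 presents R3+R4 = 49.00 kΩ as a load on stage 1's tap.
Stage 1's lower leg becomes R2‖(R3+R4) = 1.455 kΩ, so V_mid = 11.4 × 1.455/4.155 = 3.993 V.
Stage 2 is itself unloaded: V_out = V_mid × R4/(R3+R4) = 3.993 × 39.0/49.00 = 3.18 V.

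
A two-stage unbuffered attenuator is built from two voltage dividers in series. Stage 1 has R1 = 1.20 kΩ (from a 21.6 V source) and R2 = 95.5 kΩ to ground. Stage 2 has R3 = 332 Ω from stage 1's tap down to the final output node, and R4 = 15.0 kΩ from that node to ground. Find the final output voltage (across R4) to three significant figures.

Stage 2 presents R3+R4 = 15330 Ω as a load on stage 1's tap.
Stage 1's lower leg becomes R2‖(R3+R4) = 13210 Ω, so V_mid = 21.6 × 13210/14410 = 19.80 V.
Stage 2 is itself unloaded: V_out = V_mid × R4/(R3+R4) = 19.80 × 15000/15330 = 19.4 V.

V_out ≈ 19.4 V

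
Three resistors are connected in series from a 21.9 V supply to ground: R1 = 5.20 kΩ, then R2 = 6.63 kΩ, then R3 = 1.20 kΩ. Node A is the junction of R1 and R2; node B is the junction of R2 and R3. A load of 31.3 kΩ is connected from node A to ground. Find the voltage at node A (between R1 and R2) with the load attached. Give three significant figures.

Below node A the series string R2+R3 = 7.830 kΩ sits in parallel with the 31.3 kΩ load: 6.263 kΩ.
V_A = 21.9 × 6.263/(5.20 + 6.263) = 12.0 V.

V ≈ 12.0 V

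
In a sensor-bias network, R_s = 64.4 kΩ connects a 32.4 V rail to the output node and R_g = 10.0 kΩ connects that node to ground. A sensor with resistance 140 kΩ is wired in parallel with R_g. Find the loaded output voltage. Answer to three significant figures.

V_out ≈ 4.10 V

The load sits in parallel with R_g: R_g‖R_L = (10.0 × 140) / (10.0 + 140) = 9.333 kΩ.
V_out = 32.4 × 9.333 / (64.4 + 9.333) = 32.4 × 9.333/73.73 = 4.10 V.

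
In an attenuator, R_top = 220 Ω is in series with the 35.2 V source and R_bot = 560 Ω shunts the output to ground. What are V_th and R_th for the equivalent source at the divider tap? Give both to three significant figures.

V_th = 25.3 V, R_th = 158 Ω

V_th is the open-circuit tap voltage: 35.2 × 560/(220 + 560) = 25.3 V.
With the supply zeroed, R_top and R_bot appear in parallel from the tap: R_th = R_top‖R_bot = (220 × 560)/780.0 = 158 Ω.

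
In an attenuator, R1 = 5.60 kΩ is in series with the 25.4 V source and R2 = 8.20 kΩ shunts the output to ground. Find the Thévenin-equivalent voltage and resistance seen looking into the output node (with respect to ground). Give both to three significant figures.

V_th is the open-circuit tap voltage: 25.4 × 8.20/(5.60 + 8.20) = 15.1 V.
With the supply zeroed, R1 and R2 appear in parallel from the tap: R_th = R1‖R2 = (5.60 × 8.20)/13.80 = 3.33 kΩ.

V_th = 15.1 V, R_th = 3.33 kΩ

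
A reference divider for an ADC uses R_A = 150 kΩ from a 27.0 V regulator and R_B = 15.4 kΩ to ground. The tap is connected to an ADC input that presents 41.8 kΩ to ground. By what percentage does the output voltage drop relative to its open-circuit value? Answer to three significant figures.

25.0 %

The divider's output (Thévenin) resistance is R_A‖R_B = 13.97 kΩ.
Fractional drop under load = R_th/(R_th + R_L) = 13.97 / (13.97 + 41.8) = 0.2504.
So the output falls by 25.0 %.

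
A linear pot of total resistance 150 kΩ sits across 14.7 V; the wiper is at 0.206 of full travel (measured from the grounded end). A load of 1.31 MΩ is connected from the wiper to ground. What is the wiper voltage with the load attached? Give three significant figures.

The wiper splits the pot into (1−α)R = 119.1 kΩ above and αR = 30.90 kΩ below.
Lower section ‖ load = 30.19 kΩ.
V_wiper = 14.7 × 30.19/(119.1 + 30.19) = 2.97 V.

V ≈ 2.97 V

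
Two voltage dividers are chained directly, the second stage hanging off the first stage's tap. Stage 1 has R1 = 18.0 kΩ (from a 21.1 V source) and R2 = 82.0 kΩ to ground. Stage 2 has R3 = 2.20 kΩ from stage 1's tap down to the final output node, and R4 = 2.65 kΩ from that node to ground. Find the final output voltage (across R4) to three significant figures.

V_out ≈ 2.34 V

Stage 2 presents R3+R4 = 4.850 kΩ as a load on stage 1's tap.
Stage 1's lower leg becomes R2‖(R3+R4) = 4.579 kΩ, so V_mid = 21.1 × 4.579/22.58 = 4.279 V.
Stage 2 is itself unloaded: V_out = V_mid × R4/(R3+R4) = 4.279 × 2.65/4.850 = 2.34 V.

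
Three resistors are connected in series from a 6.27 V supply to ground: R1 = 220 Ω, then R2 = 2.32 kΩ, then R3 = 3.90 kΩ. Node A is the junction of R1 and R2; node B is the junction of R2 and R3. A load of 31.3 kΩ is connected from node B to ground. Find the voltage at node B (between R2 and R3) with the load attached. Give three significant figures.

At node B, R3 is in parallel with the load: R3‖R_L = 3468 Ω.
Below node A the resistance is R2 + (R3‖R_L) = 5788 Ω, so V_A = 6.27 × 5788/6008 = 6.040 V.
Then V_B = V_A × (R3‖R_L)/(R2 + R3‖R_L) = 6.040 × 3468/5788 = 3.62 V.

V ≈ 3.62 V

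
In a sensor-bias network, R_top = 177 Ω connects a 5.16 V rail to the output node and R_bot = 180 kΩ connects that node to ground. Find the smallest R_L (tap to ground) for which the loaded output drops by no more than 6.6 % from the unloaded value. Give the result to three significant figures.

R_L(min) ≈ 2.50 kΩ

Output resistance R_th = R_top‖R_bot = (177 × 180000)/180200 = 176.8 Ω.
The fractional drop is R_th/(R_th + R_L); requiring this ≤ 0.0660 gives R_L ≥ R_th(1/0.0660 − 1) = 176.8 × 14.15 = 2.50 kΩ.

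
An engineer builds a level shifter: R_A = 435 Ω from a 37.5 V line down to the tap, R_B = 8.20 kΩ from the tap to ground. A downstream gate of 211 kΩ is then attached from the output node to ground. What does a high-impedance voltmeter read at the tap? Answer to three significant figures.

V_out ≈ 35.5 V

The load sits in parallel with R_B: R_B‖R_L = (8200 × 211000) / (8200 + 211000) = 7893 Ω.
V_out = 37.5 × 7893 / (435 + 7893) = 37.5 × 7893/8328 = 35.5 V.
(Unloaded it would have been 35.6 V.)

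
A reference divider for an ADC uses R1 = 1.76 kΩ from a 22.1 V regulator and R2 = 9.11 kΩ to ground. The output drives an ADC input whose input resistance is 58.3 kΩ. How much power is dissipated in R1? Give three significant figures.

Total resistance from the source is R1 + (R2‖R_L) = 9.639 kΩ, so I = 22.1/9.639 kΩ = 2.293 mA.
P = I²·R1 = (2.293 mA)² × 1.76 kΩ = 9.25 mW.

P ≈ 9.25 mW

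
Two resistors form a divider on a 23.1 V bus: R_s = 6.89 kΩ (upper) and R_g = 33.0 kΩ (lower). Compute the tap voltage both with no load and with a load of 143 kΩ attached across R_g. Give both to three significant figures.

Unloaded: 19.1 V; loaded: 18.4 V

Open-circuit: V = 23.1 × 33.0/(6.89 + 33.0) = 19.1 V.
With the load, R_g becomes R_g‖R_L = 26.81 kΩ, so V = 23.1 × 26.81/33.70 = 18.4 V.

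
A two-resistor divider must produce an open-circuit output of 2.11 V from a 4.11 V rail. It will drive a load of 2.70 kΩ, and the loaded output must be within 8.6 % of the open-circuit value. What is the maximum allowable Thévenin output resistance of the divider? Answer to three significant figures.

R_th ≤ 254 Ω

Loading drop = R_th/(R_th + R_L) ≤ 0.0860, so R_th ≤ R_L · ε/(1−ε) = 2.70 kΩ × 0.0860/0.9140 = 254 Ω.
(Any R1, R2 with R2/(R1+R2) = 0.513 and R1‖R2 ≤ 254 Ω will meet the spec.)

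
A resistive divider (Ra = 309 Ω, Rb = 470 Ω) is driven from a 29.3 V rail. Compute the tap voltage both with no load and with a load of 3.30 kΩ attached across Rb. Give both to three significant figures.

Open-circuit: V = 29.3 × 470/(309 + 470) = 17.7 V.
With the load, Rb becomes Rb‖R_L = 411.4 Ω, so V = 29.3 × 411.4/720.4 = 16.7 V.

Unloaded: 17.7 V; loaded: 16.7 V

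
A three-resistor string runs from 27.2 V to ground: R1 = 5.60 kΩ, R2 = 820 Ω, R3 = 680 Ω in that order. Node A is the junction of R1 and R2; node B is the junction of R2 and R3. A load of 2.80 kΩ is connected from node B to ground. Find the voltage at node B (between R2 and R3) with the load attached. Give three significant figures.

V ≈ 2.14 V

At node B, R3 is in parallel with the load: R3‖R_L = 547.1 Ω.
Below node A the resistance is R2 + (R3‖R_L) = 1367 Ω, so V_A = 27.2 × 1367/6967 = 5.337 V.
Then V_B = V_A × (R3‖R_L)/(R2 + R3‖R_L) = 5.337 × 547.1/1367 = 2.14 V.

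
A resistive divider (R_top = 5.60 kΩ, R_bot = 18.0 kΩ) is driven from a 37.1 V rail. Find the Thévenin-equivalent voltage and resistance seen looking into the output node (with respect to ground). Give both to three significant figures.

V_th = 28.3 V, R_th = 4.27 kΩ

V_th is the open-circuit tap voltage: 37.1 × 18.0/(5.60 + 18.0) = 28.3 V.
With the supply zeroed, R_top and R_bot appear in parallel from the tap: R_th = R_top‖R_bot = (5.60 × 18.0)/23.60 = 4.27 kΩ.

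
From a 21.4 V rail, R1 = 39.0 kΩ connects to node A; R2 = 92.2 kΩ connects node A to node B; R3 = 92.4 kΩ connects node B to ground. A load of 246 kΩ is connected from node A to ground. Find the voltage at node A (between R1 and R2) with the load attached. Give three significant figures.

Below node A the series string R2+R3 = 184.6 kΩ sits in parallel with the 246 kΩ load: 105.5 kΩ.
V_A = 21.4 × 105.5/(39.0 + 105.5) = 15.6 V.

V ≈ 15.6 V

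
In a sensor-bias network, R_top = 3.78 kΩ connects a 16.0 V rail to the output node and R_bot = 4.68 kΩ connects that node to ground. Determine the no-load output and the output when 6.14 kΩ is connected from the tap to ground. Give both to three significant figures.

Open-circuit: V = 16.0 × 4.68/(3.78 + 4.68) = 8.85 V.
With the load, R_bot becomes R_bot‖R_L = 2.656 kΩ, so V = 16.0 × 2.656/6.436 = 6.60 V.

Unloaded: 8.85 V; loaded: 6.60 V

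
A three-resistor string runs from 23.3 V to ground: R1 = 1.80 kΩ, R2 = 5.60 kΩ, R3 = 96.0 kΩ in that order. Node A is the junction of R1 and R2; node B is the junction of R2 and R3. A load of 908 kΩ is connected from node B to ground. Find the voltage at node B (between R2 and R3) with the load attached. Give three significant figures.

V ≈ 21.5 V

At node B, R3 is in parallel with the load: R3‖R_L = 86.82 kΩ.
Below node A the resistance is R2 + (R3‖R_L) = 92.42 kΩ, so V_A = 23.3 × 92.42/94.22 = 22.85 V.
Then V_B = V_A × (R3‖R_L)/(R2 + R3‖R_L) = 22.85 × 86.82/92.42 = 21.5 V.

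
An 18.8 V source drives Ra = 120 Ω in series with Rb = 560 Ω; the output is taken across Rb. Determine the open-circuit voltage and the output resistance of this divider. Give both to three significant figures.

V_th is the open-circuit tap voltage: 18.8 × 560/(120 + 560) = 15.5 V.
With the supply zeroed, Ra and Rb appear in parallel from the tap: R_th = Ra‖Rb = (120 × 560)/680.0 = 98.8 Ω.

V_th = 15.5 V, R_th = 98.8 Ω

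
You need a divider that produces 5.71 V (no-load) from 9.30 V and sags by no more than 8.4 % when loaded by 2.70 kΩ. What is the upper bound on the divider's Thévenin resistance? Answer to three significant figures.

Loading drop = R_th/(R_th + R_L) ≤ 0.0840, so R_th ≤ R_L · ε/(1−ε) = 2.70 kΩ × 0.0840/0.9160 = 248 Ω.

R_th ≤ 248 Ω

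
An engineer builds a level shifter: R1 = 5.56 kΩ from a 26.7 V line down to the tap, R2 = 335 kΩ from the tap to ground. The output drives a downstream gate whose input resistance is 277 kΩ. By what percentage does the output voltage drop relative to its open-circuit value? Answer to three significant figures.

1.94 %

The divider's output (Thévenin) resistance is R1‖R2 = 5.469 kΩ.
Fractional drop under load = R_th/(R_th + R_L) = 5.469 / (5.469 + 277) = 0.01936.
So the output falls by 1.94 %.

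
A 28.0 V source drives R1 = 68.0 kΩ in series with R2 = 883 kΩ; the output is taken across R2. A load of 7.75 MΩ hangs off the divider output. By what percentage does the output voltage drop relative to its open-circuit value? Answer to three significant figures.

The divider's output (Thévenin) resistance is R1‖R2 = 63.14 kΩ.
Fractional drop under load = R_th/(R_th + R_L) = 63.14 / (63.14 + 7750) = 0.008081.
So the output falls by 0.808 %.

0.808 %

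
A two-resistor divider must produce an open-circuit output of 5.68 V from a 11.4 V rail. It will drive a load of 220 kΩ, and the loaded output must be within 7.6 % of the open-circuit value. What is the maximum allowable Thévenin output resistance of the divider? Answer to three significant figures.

R_th ≤ 18.1 kΩ

Loading drop = R_th/(R_th + R_L) ≤ 0.0760, so R_th ≤ R_L · ε/(1−ε) = 220 kΩ × 0.0760/0.9240 = 18.1 kΩ.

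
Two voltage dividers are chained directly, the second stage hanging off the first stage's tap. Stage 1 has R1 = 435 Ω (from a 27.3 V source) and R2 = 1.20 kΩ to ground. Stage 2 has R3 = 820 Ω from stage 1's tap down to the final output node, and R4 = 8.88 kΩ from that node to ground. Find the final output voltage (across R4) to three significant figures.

Stage 2 presents R3+R4 = 9700 Ω as a load on stage 1's tap.
Stage 1's lower leg becomes R2‖(R3+R4) = 1068 Ω, so V_mid = 27.3 × 1068/1503 = 19.40 V.
Stage 2 is itself unloaded: V_out = V_mid × R4/(R3+R4) = 19.40 × 8880/9700 = 17.8 V.

V_out ≈ 17.8 V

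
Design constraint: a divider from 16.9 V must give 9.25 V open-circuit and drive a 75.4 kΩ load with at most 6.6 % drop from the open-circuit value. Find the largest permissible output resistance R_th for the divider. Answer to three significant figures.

R_th ≤ 5.33 kΩ

Loading drop = R_th/(R_th + R_L) ≤ 0.0660, so R_th ≤ R_L · ε/(1−ε) = 75.4 kΩ × 0.0660/0.9340 = 5.33 kΩ.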